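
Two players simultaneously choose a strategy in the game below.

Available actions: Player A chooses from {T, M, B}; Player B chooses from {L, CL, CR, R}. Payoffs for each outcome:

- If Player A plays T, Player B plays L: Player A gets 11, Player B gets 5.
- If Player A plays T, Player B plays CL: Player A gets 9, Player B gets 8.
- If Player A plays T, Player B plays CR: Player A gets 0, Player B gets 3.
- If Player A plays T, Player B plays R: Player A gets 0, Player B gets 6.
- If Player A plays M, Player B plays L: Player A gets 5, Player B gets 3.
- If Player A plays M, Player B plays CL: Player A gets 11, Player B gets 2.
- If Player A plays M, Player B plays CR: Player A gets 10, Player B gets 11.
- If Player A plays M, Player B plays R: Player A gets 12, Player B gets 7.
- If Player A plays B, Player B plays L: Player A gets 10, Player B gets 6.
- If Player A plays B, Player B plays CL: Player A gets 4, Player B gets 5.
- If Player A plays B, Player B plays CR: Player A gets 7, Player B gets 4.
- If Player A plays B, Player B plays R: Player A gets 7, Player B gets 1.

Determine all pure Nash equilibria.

For each player, find the best response to each opponent profile; mutual best responses are the pure NE.
Player A against L: payoffs 11, 5, 10 → best response T.
Player A against CL: payoffs 9, 11, 4 → best response M.
Player A against CR: payoffs 0, 10, 7 → best response M.
Player A against R: payoffs 0, 12, 7 → best response M.
Player B against T: payoffs 5, 8, 3, 6 → best response CL.
Player B against M: payoffs 3, 2, 11, 7 → best response CR.
Player B against B: payoffs 6, 5, 4, 1 → best response L.
Mutual best responses: (M, CR).

(M, CR)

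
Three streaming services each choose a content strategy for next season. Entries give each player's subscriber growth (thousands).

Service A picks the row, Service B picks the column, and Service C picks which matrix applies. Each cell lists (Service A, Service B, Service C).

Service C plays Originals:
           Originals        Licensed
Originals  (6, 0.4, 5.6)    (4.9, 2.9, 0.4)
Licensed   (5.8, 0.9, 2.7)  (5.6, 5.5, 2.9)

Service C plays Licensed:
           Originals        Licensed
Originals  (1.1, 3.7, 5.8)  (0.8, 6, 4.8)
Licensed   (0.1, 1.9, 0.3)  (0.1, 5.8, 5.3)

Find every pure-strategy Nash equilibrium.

Mark each player's best response to every combination of opponents' strategies; a profile where every player is best-responding is a pure Nash equilibrium.
Service A against (Originals, Originals): payoffs 6, 5.8 → best response Originals.
Service A against (Originals, Licensed): payoffs 1.1, 0.1 → best response Originals.
Service A against (Licensed, Originals): payoffs 4.9, 5.6 → best response Licensed.
Service A against (Licensed, Licensed): payoffs 0.8, 0.1 → best response Originals.
Service B against (Originals, Originals): payoffs 0.4, 2.9 → best response Licensed.
Service B against (Originals, Licensed): payoffs 3.7, 6 → best response Licensed.
Service B against (Licensed, Originals): payoffs 0.9, 5.5 → best response Licensed.
Service B against (Licensed, Licensed): payoffs 1.9, 5.8 → best response Licensed.
Service C against (Originals, Originals): payoffs 5.6, 5.8 → best response Licensed.
Service C against (Originals, Licensed): payoffs 0.4, 4.8 → best response Licensed.
Service C against (Licensed, Originals): payoffs 2.7, 0.3 → best response Originals.
Service C against (Licensed, Licensed): payoffs 2.9, 5.3 → best response Licensed.
Mutual best responses: (Originals, Licensed, Licensed).

(Originals, Licensed, Licensed)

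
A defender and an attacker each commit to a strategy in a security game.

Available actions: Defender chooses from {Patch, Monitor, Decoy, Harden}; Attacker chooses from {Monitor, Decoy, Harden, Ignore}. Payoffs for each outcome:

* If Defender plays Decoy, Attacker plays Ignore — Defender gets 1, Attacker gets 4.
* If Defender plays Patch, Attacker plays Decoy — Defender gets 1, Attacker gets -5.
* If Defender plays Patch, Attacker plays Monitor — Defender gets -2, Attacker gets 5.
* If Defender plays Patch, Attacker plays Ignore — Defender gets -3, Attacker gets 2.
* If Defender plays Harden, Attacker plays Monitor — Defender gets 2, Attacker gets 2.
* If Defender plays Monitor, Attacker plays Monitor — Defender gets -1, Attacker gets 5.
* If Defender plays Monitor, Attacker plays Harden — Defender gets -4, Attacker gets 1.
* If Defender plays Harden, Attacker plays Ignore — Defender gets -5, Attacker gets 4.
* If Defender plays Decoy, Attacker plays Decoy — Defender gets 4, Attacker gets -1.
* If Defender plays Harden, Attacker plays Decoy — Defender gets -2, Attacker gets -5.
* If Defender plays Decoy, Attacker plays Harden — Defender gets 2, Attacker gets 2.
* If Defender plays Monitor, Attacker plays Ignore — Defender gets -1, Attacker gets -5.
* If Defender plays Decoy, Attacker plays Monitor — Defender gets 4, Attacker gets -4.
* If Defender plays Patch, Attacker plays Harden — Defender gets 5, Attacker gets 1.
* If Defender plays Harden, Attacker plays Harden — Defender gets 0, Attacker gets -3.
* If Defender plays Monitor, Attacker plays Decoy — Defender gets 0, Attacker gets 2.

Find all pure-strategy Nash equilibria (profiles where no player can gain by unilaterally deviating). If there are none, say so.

(Decoy, Ignore)

For each strategy profile, look for a profitable unilateral deviation.
(Patch, Monitor): Defender can switch to Monitor (-2 → -1). Not NE.
(Patch, Decoy): Defender can switch to Decoy (1 → 4). Not NE.
(Patch, Harden): Attacker can switch to Monitor (1 → 5). Not NE.
(Patch, Ignore): Defender can switch to Monitor (-3 → -1). Not NE.
(Monitor, Monitor): Defender can switch to Decoy (-1 → 4). Not NE.
(Monitor, Decoy): Defender can switch to Patch (0 → 1). Not NE.
(Decoy, Ignore): Defender gets 1, best alternative -1; Attacker gets 4, best alternative 2. No profitable deviation — NE.
(The remaining 9 profiles each have a profitable deviation by the same check.)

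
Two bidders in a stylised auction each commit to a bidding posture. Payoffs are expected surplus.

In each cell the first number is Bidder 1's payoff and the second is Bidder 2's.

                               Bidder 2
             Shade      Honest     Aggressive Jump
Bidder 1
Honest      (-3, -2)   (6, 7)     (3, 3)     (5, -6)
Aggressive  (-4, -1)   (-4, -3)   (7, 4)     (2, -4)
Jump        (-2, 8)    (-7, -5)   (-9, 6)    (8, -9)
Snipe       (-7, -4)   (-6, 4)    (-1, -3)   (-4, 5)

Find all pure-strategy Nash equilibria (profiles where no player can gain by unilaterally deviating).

(Honest, Honest) and (Aggressive, Aggressive) and (Jump, Shade)

(Honest, Shade): Bidder 1 can switch to Jump (-3 → -2). Not NE.
(Honest, Honest): Bidder 1 gets 6, best alternative -4; Bidder 2 gets 7, best alternative 3. No profitable deviation — NE.
(Honest, Aggressive): Bidder 1 can switch to Aggressive (3 → 7). Not NE.
(Honest, Jump): Bidder 1 can switch to Jump (5 → 8). Not NE.
(Aggressive, Shade): Bidder 1 can switch to Honest (-4 → -3). Not NE.
(Aggressive, Honest): Bidder 1 can switch to Honest (-4 → 6). Not NE.
(Aggressive, Aggressive): Bidder 1 gets 7, best alternative 3; Bidder 2 gets 4, best alternative -1. No profitable deviation — NE.
(Aggressive, Jump): Bidder 1 can switch to Honest (2 → 5). Not NE.
(Jump, Shade): Bidder 1 gets -2, best alternative -3; Bidder 2 gets 8, best alternative 6. No profitable deviation — NE.
(Jump, Honest): Bidder 1 can switch to Honest (-7 → 6). Not NE.
(Jump, Aggressive): Bidder 1 can switch to Honest (-9 → 3). Not NE.
(Jump, Jump): Bidder 2 can switch to Shade (-9 → 8). Not NE.
(Snipe, Shade): Bidder 1 can switch to Honest (-7 → -3). Not NE.
(Snipe, Honest): Bidder 1 can switch to Honest (-6 → 6). Not NE.
(Snipe, Aggressive): Bidder 1 can switch to Honest (-1 → 3). Not NE.
(The remaining 1 profile has a profitable deviation by the same check.)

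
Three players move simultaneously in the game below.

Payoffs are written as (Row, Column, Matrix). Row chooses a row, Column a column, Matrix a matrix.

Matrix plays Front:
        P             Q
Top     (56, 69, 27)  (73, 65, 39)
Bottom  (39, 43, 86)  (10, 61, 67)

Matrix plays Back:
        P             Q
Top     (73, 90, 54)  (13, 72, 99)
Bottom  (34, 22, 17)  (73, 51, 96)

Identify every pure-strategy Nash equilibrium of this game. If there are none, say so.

Pure-strategy Nash equilibria: (Top, P, Back) and (Bottom, Q, Back)

Check each profile: it is a Nash equilibrium iff no player can strictly gain by switching unilaterally.
(Top, P, Front): Matrix can switch to Back (27 → 54). Not NE.
(Top, P, Back): Row gets 73, best alternative 34; Column gets 90, best alternative 72; Matrix gets 54, best alternative 27. No profitable deviation — NE.
(Top, Q, Front): Column can switch to P (65 → 69). Not NE.
(Top, Q, Back): Row can switch to Bottom (13 → 73). Not NE.
(Bottom, P, Front): Row can switch to Top (39 → 56). Not NE.
(Bottom, P, Back): Row can switch to Top (34 → 73). Not NE.
(Bottom, Q, Front): Row can switch to Top (10 → 73). Not NE.
(Bottom, Q, Back): Row gets 73, best alternative 13; Column gets 51, best alternative 22; Matrix gets 96, best alternative 67. No profitable deviation — NE.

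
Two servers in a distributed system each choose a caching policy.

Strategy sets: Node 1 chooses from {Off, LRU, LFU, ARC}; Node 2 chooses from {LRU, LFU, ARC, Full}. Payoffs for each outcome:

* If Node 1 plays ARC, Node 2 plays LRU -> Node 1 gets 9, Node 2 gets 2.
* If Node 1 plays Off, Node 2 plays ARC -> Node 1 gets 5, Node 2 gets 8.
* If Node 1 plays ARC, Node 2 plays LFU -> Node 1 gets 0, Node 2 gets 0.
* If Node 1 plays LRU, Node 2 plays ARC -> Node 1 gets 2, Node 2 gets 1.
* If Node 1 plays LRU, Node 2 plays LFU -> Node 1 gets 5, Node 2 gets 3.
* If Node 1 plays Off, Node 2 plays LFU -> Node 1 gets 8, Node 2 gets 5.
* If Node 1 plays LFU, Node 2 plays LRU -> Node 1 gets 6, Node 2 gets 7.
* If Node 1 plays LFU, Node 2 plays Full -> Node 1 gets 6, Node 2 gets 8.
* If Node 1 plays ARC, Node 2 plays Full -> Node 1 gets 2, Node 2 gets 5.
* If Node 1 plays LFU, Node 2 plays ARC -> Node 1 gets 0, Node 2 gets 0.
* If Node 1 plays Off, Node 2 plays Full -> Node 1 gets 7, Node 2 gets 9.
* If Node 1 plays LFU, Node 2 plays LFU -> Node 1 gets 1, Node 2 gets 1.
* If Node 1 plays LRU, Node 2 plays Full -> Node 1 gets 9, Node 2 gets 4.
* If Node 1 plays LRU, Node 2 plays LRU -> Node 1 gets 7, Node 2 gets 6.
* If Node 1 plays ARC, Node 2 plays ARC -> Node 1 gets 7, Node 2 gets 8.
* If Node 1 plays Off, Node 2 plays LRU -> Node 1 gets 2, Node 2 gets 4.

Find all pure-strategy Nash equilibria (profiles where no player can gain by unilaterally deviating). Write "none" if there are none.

(Off, LRU): Node 1 can switch to LRU (2 → 7). Not NE.
(Off, LFU): Node 2 can switch to ARC (5 → 8). Not NE.
(Off, ARC): Node 1 can switch to ARC (5 → 7). Not NE.
(Off, Full): Node 1 can switch to LRU (7 → 9). Not NE.
(LRU, LRU): Node 1 can switch to ARC (7 → 9). Not NE.
(LRU, LFU): Node 1 can switch to Off (5 → 8). Not NE.
(ARC, ARC): Node 1 gets 7, best alternative 5; Node 2 gets 8, best alternative 5. No profitable deviation — NE.
(The remaining 9 profiles each have a profitable deviation by the same check.)

The unique pure-strategy Nash equilibrium is (ARC, ARC).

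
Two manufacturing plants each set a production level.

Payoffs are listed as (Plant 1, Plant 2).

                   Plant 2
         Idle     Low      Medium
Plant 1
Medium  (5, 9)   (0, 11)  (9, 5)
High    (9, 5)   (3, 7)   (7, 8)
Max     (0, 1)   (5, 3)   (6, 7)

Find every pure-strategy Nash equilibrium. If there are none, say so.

Plant 1 against Idle: payoffs 5, 9, 0 → best response High.
Plant 1 against Low: payoffs 0, 3, 5 → best response Max.
Plant 1 against Medium: payoffs 9, 7, 6 → best response Medium.
Plant 2 against Medium: payoffs 9, 11, 5 → best response Low.
Plant 2 against High: payoffs 5, 7, 8 → best response Medium.
Plant 2 against Max: payoffs 1, 3, 7 → best response Medium.
No profile is a mutual best response for all players.

There is no pure-strategy Nash equilibrium.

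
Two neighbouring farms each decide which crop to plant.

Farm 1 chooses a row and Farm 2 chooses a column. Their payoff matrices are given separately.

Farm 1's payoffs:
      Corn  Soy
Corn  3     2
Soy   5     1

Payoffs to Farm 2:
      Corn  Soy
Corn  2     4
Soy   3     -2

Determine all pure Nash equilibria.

For each strategy profile, look for a profitable unilateral deviation.
(Corn, Corn): Farm 1 can switch to Soy (3 → 5). Not NE.
(Corn, Soy): Farm 1 gets 2, best alternative 1; Farm 2 gets 4, best alternative 2. No profitable deviation — NE.
(Soy, Corn): Farm 1 gets 5, best alternative 3; Farm 2 gets 3, best alternative -2. No profitable deviation — NE.
(Soy, Soy): Farm 1 can switch to Corn (1 → 2). Not NE.

The pure Nash equilibria are (Corn, Soy) and (Soy, Corn).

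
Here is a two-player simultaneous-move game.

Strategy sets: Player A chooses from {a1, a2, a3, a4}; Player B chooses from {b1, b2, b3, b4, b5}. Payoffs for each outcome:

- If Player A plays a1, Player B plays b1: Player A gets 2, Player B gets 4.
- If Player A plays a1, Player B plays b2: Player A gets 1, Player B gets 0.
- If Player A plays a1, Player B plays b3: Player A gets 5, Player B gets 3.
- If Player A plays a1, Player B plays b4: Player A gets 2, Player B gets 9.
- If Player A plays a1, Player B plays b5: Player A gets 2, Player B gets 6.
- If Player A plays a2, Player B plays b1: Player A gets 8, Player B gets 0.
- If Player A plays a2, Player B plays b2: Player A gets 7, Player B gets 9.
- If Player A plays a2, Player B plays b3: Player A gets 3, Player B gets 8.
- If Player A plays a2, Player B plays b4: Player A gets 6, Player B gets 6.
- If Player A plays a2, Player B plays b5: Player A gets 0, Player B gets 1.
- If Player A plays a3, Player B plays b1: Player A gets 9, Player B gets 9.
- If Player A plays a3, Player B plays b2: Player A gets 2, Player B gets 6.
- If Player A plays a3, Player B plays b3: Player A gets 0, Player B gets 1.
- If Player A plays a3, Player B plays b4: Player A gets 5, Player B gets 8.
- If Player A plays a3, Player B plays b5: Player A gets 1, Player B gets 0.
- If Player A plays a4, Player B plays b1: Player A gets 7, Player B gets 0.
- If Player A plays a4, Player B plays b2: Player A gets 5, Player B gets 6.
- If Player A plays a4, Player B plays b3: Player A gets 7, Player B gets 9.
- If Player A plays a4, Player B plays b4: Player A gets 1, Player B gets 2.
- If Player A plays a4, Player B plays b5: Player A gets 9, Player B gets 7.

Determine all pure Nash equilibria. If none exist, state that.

Player A against b1: payoffs 2, 8, 9, 7 → best response a3.
Player A against b2: payoffs 1, 7, 2, 5 → best response a2.
Player A against b3: payoffs 5, 3, 0, 7 → best response a4.
Player A against b4: payoffs 2, 6, 5, 1 → best response a2.
Player A against b5: payoffs 2, 0, 1, 9 → best response a4.
Player B against a1: payoffs 4, 0, 3, 9, 6 → best response b4.
Player B against a2: payoffs 0, 9, 8, 6, 1 → best response b2.
Player B against a3: payoffs 9, 6, 1, 8, 0 → best response b1.
Player B against a4: payoffs 0, 6, 9, 2, 7 → best response b3.
Mutual best responses: (a2, b2); (a3, b1); (a4, b3).

The pure Nash equilibria are (a2, b2); (a3, b1); (a4, b3).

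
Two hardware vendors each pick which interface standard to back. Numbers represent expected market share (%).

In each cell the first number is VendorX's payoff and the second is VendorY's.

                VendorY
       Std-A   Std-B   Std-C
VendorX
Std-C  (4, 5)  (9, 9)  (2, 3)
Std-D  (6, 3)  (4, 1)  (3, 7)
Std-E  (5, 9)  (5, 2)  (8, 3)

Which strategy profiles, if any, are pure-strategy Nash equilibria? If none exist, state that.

(Std-C, Std-A): VendorX can switch to Std-D (4 → 6). Not NE.
(Std-C, Std-B): VendorX gets 9, best alternative 5; VendorY gets 9, best alternative 5. No profitable deviation — NE.
(Std-C, Std-C): VendorX can switch to Std-D (2 → 3). Not NE.
(Std-D, Std-A): VendorY can switch to Std-C (3 → 7). Not NE.
(Std-D, Std-B): VendorX can switch to Std-C (4 → 9). Not NE.
(Std-D, Std-C): VendorX can switch to Std-E (3 → 8). Not NE.
(Std-E, Std-A): VendorX can switch to Std-D (5 → 6). Not NE.
(Std-E, Std-B): VendorX can switch to Std-C (5 → 9). Not NE.
(Std-E, Std-C): VendorY can switch to Std-A (3 → 9). Not NE.

(Std-C, Std-B)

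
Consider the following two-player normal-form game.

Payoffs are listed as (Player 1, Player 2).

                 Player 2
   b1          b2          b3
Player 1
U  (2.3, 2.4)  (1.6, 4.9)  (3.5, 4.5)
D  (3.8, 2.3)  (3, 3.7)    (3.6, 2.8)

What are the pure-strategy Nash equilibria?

For each strategy profile, look for a profitable unilateral deviation.
(U, b1): Player 1 can switch to D (2.3 → 3.8). Not NE.
(U, b2): Player 1 can switch to D (1.6 → 3). Not NE.
(U, b3): Player 1 can switch to D (3.5 → 3.6). Not NE.
(D, b1): Player 2 can switch to b2 (2.3 → 3.7). Not NE.
(D, b2): Player 1 gets 3, best alternative 1.6; Player 2 gets 3.7, best alternative 2.8. No profitable deviation — NE.
(D, b3): Player 2 can switch to b2 (2.8 → 3.7). Not NE.

(D, b2)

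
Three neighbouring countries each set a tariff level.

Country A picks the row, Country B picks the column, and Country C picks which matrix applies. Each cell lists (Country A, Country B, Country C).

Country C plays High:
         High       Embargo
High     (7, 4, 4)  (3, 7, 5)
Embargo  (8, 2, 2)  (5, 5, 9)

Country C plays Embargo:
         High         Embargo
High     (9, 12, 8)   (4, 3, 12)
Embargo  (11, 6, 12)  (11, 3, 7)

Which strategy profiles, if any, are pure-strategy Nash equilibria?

Country A against (High, High): payoffs 7, 8 → best response Embargo.
Country A against (High, Embargo): payoffs 9, 11 → best response Embargo.
Country A against (Embargo, High): payoffs 3, 5 → best response Embargo.
Country A against (Embargo, Embargo): payoffs 4, 11 → best response Embargo.
Country B against (High, High): payoffs 4, 7 → best response Embargo.
Country B against (High, Embargo): payoffs 12, 3 → best response High.
Country B against (Embargo, High): payoffs 2, 5 → best response Embargo.
Country B against (Embargo, Embargo): payoffs 6, 3 → best response High.
Country C against (High, High): payoffs 4, 8 → best response Embargo.
Country C against (High, Embargo): payoffs 5, 12 → best response Embargo.
Country C against (Embargo, High): payoffs 2, 12 → best response Embargo.
Country C against (Embargo, Embargo): payoffs 9, 7 → best response High.
Mutual best responses: (Embargo, High, Embargo); (Embargo, Embargo, High).

The pure Nash equilibria are (Embargo, High, Embargo) and (Embargo, Embargo, High).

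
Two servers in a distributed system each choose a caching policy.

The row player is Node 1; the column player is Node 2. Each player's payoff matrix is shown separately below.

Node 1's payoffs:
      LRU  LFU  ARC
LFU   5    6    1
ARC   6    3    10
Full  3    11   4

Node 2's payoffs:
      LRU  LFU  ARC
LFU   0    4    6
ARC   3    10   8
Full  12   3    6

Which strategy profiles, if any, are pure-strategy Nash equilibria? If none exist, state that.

none

Node 1 against LRU: payoffs 5, 6, 3 → best response ARC.
Node 1 against LFU: payoffs 6, 3, 11 → best response Full.
Node 1 against ARC: payoffs 1, 10, 4 → best response ARC.
Node 2 against LFU: payoffs 0, 4, 6 → best response ARC.
Node 2 against ARC: payoffs 3, 10, 8 → best response LFU.
Node 2 against Full: payoffs 12, 3, 6 → best response LRU.
No profile is a mutual best response for all players.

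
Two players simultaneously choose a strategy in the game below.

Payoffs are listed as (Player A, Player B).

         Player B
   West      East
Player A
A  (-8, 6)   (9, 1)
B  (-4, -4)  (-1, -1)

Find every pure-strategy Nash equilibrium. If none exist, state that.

There is no pure-strategy Nash equilibrium.

Player A against West: payoffs -8, -4 → best response B.
Player A against East: payoffs 9, -1 → best response A.
Player B against A: payoffs 6, 1 → best response West.
Player B against B: payoffs -4, -1 → best response East.
No profile is a mutual best response for all players.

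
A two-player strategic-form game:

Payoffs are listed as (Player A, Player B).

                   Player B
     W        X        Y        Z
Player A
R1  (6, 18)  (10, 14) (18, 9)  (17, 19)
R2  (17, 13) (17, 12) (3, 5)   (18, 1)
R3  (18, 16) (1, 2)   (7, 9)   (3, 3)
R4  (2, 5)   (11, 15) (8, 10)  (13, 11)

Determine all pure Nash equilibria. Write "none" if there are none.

Mark each player's best response to every combination of opponents' strategies; a profile where every player is best-responding is a pure Nash equilibrium.
Player A against W: payoffs 6, 17, 18, 2 → best response R3.
Player A against X: payoffs 10, 17, 1, 11 → best response R2.
Player A against Y: payoffs 18, 3, 7, 8 → best response R1.
Player A against Z: payoffs 17, 18, 3, 13 → best response R2.
Player B against R1: payoffs 18, 14, 9, 19 → best response Z.
Player B against R2: payoffs 13, 12, 5, 1 → best response W.
Player B against R3: payoffs 16, 2, 9, 3 → best response W.
Player B against R4: payoffs 5, 15, 10, 11 → best response X.
Mutual best responses: (R3, W).

The unique pure-strategy Nash equilibrium is (R3, W).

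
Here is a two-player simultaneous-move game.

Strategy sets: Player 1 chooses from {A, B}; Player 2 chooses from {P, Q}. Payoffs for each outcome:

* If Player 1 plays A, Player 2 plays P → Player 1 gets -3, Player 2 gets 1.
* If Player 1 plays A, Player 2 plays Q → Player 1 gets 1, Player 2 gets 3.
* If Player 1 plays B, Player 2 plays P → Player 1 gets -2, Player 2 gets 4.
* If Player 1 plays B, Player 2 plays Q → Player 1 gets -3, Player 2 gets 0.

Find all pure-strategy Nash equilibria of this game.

For each player, find the best response to each opponent profile; mutual best responses are the pure NE.
Player 1 against P: payoffs -3, -2 → best response B.
Player 1 against Q: payoffs 1, -3 → best response A.
Player 2 against A: payoffs 1, 3 → best response Q.
Player 2 against B: payoffs 4, 0 → best response P.
Mutual best responses: (A, Q); (B, P).

(A, Q), (B, P)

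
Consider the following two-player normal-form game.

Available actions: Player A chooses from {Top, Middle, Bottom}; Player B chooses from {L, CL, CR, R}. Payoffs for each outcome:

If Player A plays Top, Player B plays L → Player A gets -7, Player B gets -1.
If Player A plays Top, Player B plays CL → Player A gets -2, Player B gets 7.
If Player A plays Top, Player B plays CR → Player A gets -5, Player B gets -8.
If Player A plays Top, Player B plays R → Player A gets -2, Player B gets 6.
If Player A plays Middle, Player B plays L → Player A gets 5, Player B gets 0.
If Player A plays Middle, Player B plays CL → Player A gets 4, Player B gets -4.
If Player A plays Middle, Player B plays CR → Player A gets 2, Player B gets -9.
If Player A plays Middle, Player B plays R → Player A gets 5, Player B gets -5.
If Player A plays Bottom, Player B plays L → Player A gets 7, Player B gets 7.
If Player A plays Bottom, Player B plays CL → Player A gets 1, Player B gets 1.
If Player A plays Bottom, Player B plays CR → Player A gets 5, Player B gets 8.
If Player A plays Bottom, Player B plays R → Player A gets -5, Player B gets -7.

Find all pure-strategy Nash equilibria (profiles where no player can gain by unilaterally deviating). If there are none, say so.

Pure NE: (Bottom, CR)

(Top, L): Player A can switch to Middle (-7 → 5). Not NE.
(Top, CL): Player A can switch to Middle (-2 → 4). Not NE.
(Top, CR): Player A can switch to Middle (-5 → 2). Not NE.
(Top, R): Player A can switch to Middle (-2 → 5). Not NE.
(Middle, L): Player A can switch to Bottom (5 → 7). Not NE.
(Middle, CL): Player B can switch to L (-4 → 0). Not NE.
(Middle, CR): Player A can switch to Bottom (2 → 5). Not NE.
(Middle, R): Player B can switch to L (-5 → 0). Not NE.
(Bottom, L): Player B can switch to CR (7 → 8). Not NE.
(Bottom, CL): Player A can switch to Middle (1 → 4). Not NE.
(Bottom, CR): Player A gets 5, best alternative 2; Player B gets 8, best alternative 7. No profitable deviation — NE.
(The remaining 1 profile has a profitable deviation by the same check.)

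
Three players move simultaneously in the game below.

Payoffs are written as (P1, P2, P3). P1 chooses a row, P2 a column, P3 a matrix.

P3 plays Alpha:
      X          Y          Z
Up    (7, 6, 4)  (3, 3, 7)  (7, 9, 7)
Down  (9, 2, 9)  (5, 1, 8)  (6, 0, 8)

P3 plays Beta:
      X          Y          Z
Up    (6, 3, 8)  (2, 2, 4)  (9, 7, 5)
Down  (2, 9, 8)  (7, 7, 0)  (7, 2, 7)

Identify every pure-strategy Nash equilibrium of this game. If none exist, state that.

Pure-strategy Nash equilibria: (Up, Z, Alpha) and (Down, X, Alpha)

Check each profile: it is a Nash equilibrium iff no player can strictly gain by switching unilaterally.
(Up, X, Alpha): P1 can switch to Down (7 → 9). Not NE.
(Up, X, Beta): P2 can switch to Z (3 → 7). Not NE.
(Up, Y, Alpha): P1 can switch to Down (3 → 5). Not NE.
(Up, Y, Beta): P1 can switch to Down (2 → 7). Not NE.
(Up, Z, Alpha): P1 gets 7, best alternative 6; P2 gets 9, best alternative 6; P3 gets 7, best alternative 5. No profitable deviation — NE.
(Up, Z, Beta): P3 can switch to Alpha (5 → 7). Not NE.
(Down, X, Alpha): P1 gets 9, best alternative 7; P2 gets 2, best alternative 1; P3 gets 9, best alternative 8. No profitable deviation — NE.
(Down, X, Beta): P1 can switch to Up (2 → 6). Not NE.
(Down, Y, Alpha): P2 can switch to X (1 → 2). Not NE.
(Down, Y, Beta): P2 can switch to X (7 → 9). Not NE.
(The remaining 2 profiles each have a profitable deviation by the same check.)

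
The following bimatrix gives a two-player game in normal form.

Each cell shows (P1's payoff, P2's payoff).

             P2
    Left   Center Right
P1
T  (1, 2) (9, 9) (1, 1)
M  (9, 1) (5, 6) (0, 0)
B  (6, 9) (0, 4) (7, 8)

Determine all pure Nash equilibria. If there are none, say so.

Pure NE: (T, Center)

P1 against Left: payoffs 1, 9, 6 → best response M.
P1 against Center: payoffs 9, 5, 0 → best response T.
P1 against Right: payoffs 1, 0, 7 → best response B.
P2 against T: payoffs 2, 9, 1 → best response Center.
P2 against M: payoffs 1, 6, 0 → best response Center.
P2 against B: payoffs 9, 4, 8 → best response Left.
Mutual best responses: (T, Center).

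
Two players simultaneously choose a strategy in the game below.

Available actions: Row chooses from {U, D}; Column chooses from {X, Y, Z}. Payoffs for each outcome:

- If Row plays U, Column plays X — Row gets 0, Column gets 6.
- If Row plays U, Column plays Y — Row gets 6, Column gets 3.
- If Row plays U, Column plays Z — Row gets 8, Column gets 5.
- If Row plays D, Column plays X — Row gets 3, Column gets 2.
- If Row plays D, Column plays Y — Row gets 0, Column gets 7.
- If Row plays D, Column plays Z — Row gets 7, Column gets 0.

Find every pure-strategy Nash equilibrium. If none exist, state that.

No pure-strategy Nash equilibrium.

For each player, find the best response to each opponent profile; mutual best responses are the pure NE.
Row against X: payoffs 0, 3 → best response D.
Row against Y: payoffs 6, 0 → best response U.
Row against Z: payoffs 8, 7 → best response U.
Column against U: payoffs 6, 3, 5 → best response X.
Column against D: payoffs 2, 7, 0 → best response Y.
No profile is a mutual best response for all players.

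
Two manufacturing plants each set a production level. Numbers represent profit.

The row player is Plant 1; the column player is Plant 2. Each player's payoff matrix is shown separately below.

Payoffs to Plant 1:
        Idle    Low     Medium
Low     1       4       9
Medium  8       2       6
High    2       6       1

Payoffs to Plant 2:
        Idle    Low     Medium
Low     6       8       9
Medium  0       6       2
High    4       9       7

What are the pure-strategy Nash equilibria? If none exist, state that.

Pure-strategy Nash equilibria: (Low, Medium); (High, Low)

(Low, Idle): Plant 1 can switch to Medium (1 → 8). Not NE.
(Low, Low): Plant 1 can switch to High (4 → 6). Not NE.
(Low, Medium): Plant 1 gets 9, best alternative 6; Plant 2 gets 9, best alternative 8. No profitable deviation — NE.
(Medium, Idle): Plant 2 can switch to Low (0 → 6). Not NE.
(Medium, Low): Plant 1 can switch to Low (2 → 4). Not NE.
(Medium, Medium): Plant 1 can switch to Low (6 → 9). Not NE.
(High, Idle): Plant 1 can switch to Medium (2 → 8). Not NE.
(High, Low): Plant 1 gets 6, best alternative 4; Plant 2 gets 9, best alternative 7. No profitable deviation — NE.
(High, Medium): Plant 1 can switch to Low (1 → 9). Not NE.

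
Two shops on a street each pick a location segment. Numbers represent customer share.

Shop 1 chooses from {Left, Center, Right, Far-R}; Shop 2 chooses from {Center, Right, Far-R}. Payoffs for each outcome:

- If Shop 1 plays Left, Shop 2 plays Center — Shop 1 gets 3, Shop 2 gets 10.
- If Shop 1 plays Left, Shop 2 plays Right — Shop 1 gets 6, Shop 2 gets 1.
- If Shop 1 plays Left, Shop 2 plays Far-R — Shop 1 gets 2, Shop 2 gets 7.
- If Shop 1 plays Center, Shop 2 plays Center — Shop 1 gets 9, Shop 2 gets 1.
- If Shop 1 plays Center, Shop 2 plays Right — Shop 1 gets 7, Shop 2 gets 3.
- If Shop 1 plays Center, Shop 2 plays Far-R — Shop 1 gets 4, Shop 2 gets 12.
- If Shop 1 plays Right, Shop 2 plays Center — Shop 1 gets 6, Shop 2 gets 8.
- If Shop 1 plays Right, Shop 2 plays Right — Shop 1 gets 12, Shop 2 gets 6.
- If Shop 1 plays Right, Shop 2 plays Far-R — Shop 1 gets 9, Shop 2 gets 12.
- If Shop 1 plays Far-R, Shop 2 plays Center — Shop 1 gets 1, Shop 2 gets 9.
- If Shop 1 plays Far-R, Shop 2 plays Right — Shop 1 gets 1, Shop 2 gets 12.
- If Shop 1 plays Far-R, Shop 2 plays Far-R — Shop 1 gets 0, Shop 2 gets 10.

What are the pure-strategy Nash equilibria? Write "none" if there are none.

(Right, Far-R)

Shop 1 against Center: payoffs 3, 9, 6, 1 → best response Center.
Shop 1 against Right: payoffs 6, 7, 12, 1 → best response Right.
Shop 1 against Far-R: payoffs 2, 4, 9, 0 → best response Right.
Shop 2 against Left: payoffs 10, 1, 7 → best response Center.
Shop 2 against Center: payoffs 1, 3, 12 → best response Far-R.
Shop 2 against Right: payoffs 8, 6, 12 → best response Far-R.
Shop 2 against Far-R: payoffs 9, 12, 10 → best response Right.
Mutual best responses: (Right, Far-R).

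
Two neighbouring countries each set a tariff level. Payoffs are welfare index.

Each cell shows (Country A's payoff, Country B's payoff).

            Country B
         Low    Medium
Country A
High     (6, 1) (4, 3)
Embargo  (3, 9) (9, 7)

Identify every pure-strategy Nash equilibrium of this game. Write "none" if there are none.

none

(High, Low): Country B can switch to Medium (1 → 3). Not NE.
(High, Medium): Country A can switch to Embargo (4 → 9). Not NE.
(Embargo, Low): Country A can switch to High (3 → 6). Not NE.
(Embargo, Medium): Country B can switch to Low (7 → 9). Not NE.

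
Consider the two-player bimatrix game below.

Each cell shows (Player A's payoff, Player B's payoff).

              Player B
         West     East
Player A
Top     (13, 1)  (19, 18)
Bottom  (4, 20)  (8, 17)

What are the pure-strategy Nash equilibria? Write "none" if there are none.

The unique pure-strategy Nash equilibrium is (Top, East).

Player A against West: payoffs 13, 4 → best response Top.
Player A against East: payoffs 19, 8 → best response Top.
Player B against Top: payoffs 1, 18 → best response East.
Player B against Bottom: payoffs 20, 17 → best response West.
Mutual best responses: (Top, East).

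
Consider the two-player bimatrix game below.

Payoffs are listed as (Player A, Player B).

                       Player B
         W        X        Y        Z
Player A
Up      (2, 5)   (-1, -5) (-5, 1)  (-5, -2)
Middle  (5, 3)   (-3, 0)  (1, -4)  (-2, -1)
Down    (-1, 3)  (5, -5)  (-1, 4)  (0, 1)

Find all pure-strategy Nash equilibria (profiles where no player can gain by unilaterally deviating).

(Up, W): Player A can switch to Middle (2 → 5). Not NE.
(Up, X): Player A can switch to Down (-1 → 5). Not NE.
(Up, Y): Player A can switch to Middle (-5 → 1). Not NE.
(Up, Z): Player A can switch to Middle (-5 → -2). Not NE.
(Middle, W): Player A gets 5, best alternative 2; Player B gets 3, best alternative 0. No profitable deviation — NE.
(Middle, X): Player A can switch to Up (-3 → -1). Not NE.
(Middle, Y): Player B can switch to W (-4 → 3). Not NE.
(The remaining 5 profiles each have a profitable deviation by the same check.)

Pure NE: (Middle, W)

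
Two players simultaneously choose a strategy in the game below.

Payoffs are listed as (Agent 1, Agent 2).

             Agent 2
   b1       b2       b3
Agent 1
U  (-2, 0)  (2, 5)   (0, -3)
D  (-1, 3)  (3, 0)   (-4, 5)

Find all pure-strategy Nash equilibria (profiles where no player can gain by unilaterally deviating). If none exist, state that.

(U, b1): Agent 1 can switch to D (-2 → -1). Not NE.
(U, b2): Agent 1 can switch to D (2 → 3). Not NE.
(U, b3): Agent 2 can switch to b1 (-3 → 0). Not NE.
(D, b1): Agent 2 can switch to b3 (3 → 5). Not NE.
(D, b2): Agent 2 can switch to b1 (0 → 3). Not NE.
(D, b3): Agent 1 can switch to U (-4 → 0). Not NE.

This game has no pure Nash equilibrium.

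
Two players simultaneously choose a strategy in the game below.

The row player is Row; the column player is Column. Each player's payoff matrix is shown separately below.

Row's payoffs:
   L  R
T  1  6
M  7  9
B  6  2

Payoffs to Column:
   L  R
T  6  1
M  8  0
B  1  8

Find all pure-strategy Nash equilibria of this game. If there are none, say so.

Row against L: payoffs 1, 7, 6 → best response M.
Row against R: payoffs 6, 9, 2 → best response M.
Column against T: payoffs 6, 1 → best response L.
Column against M: payoffs 8, 0 → best response L.
Column against B: payoffs 1, 8 → best response R.
Mutual best responses: (M, L).

Pure NE: (M, L)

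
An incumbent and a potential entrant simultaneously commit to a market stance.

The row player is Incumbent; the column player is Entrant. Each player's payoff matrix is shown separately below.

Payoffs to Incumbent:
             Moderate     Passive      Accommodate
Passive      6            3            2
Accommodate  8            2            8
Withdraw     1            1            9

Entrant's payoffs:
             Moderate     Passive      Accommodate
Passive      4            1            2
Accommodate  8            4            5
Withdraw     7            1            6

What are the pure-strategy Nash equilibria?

The unique pure-strategy Nash equilibrium is (Accommodate, Moderate).

Mark each player's best response to every combination of opponents' strategies; a profile where every player is best-responding is a pure Nash equilibrium.
Incumbent against Moderate: payoffs 6, 8, 1 → best response Accommodate.
Incumbent against Passive: payoffs 3, 2, 1 → best response Passive.
Incumbent against Accommodate: payoffs 2, 8, 9 → best response Withdraw.
Entrant against Passive: payoffs 4, 1, 2 → best response Moderate.
Entrant against Accommodate: payoffs 8, 4, 5 → best response Moderate.
Entrant against Withdraw: payoffs 7, 1, 6 → best response Moderate.
Mutual best responses: (Accommodate, Moderate).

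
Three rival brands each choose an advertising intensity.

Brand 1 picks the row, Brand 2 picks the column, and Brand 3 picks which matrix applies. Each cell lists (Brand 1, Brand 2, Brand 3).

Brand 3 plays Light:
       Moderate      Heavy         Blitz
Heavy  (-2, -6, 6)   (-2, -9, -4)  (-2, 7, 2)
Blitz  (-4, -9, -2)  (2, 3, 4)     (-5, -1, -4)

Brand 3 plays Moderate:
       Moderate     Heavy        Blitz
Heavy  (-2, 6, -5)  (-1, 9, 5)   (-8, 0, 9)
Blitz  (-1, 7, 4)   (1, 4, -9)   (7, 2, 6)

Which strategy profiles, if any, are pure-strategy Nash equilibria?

Pure-strategy Nash equilibria: (Blitz, Moderate, Moderate) and (Blitz, Heavy, Light)

Brand 1 against (Moderate, Light): payoffs -2, -4 → best response Heavy.
Brand 1 against (Moderate, Moderate): payoffs -2, -1 → best response Blitz.
Brand 1 against (Heavy, Light): payoffs -2, 2 → best response Blitz.
Brand 1 against (Heavy, Moderate): payoffs -1, 1 → best response Blitz.
Brand 1 against (Blitz, Light): payoffs -2, -5 → best response Heavy.
Brand 1 against (Blitz, Moderate): payoffs -8, 7 → best response Blitz.
Brand 2 against (Heavy, Light): payoffs -6, -9, 7 → best response Blitz.
Brand 2 against (Heavy, Moderate): payoffs 6, 9, 0 → best response Heavy.
Brand 2 against (Blitz, Light): payoffs -9, 3, -1 → best response Heavy.
Brand 2 against (Blitz, Moderate): payoffs 7, 4, 2 → best response Moderate.
Brand 3 against (Heavy, Moderate): payoffs 6, -5 → best response Light.
Brand 3 against (Heavy, Heavy): payoffs -4, 5 → best response Moderate.
Brand 3 against (Heavy, Blitz): payoffs 2, 9 → best response Moderate.
Brand 3 against (Blitz, Moderate): payoffs -2, 4 → best response Moderate.
Brand 3 against (Blitz, Heavy): payoffs 4, -9 → best response Light.
Brand 3 against (Blitz, Blitz): payoffs -4, 6 → best response Moderate.
Mutual best responses: (Blitz, Moderate, Moderate); (Blitz, Heavy, Light).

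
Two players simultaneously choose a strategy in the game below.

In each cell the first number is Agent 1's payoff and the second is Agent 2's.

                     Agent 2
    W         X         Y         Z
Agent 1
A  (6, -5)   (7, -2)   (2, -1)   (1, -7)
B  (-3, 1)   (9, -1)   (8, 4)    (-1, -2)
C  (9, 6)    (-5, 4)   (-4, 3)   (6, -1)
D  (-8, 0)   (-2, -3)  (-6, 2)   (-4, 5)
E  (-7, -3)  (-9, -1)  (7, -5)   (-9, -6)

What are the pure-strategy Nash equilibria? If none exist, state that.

Agent 1 against W: payoffs 6, -3, 9, -8, -7 → best response C.
Agent 1 against X: payoffs 7, 9, -5, -2, -9 → best response B.
Agent 1 against Y: payoffs 2, 8, -4, -6, 7 → best response B.
Agent 1 against Z: payoffs 1, -1, 6, -4, -9 → best response C.
Agent 2 against A: payoffs -5, -2, -1, -7 → best response Y.
Agent 2 against B: payoffs 1, -1, 4, -2 → best response Y.
Agent 2 against C: payoffs 6, 4, 3, -1 → best response W.
Agent 2 against D: payoffs 0, -3, 2, 5 → best response Z.
Agent 2 against E: payoffs -3, -1, -5, -6 → best response X.
Mutual best responses: (B, Y); (C, W).

Pure-strategy Nash equilibria: (B, Y), (C, W)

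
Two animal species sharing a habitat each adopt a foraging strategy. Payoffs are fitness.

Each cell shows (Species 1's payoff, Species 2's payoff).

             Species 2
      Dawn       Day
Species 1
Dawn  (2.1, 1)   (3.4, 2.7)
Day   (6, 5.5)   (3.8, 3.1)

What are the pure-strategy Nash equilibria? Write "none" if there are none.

(Dawn, Dawn): Species 1 can switch to Day (2.1 → 6). Not NE.
(Dawn, Day): Species 1 can switch to Day (3.4 → 3.8). Not NE.
(Day, Dawn): Species 1 gets 6, best alternative 2.1; Species 2 gets 5.5, best alternative 3.1. No profitable deviation — NE.
(Day, Day): Species 2 can switch to Dawn (3.1 → 5.5). Not NE.

(Day, Dawn)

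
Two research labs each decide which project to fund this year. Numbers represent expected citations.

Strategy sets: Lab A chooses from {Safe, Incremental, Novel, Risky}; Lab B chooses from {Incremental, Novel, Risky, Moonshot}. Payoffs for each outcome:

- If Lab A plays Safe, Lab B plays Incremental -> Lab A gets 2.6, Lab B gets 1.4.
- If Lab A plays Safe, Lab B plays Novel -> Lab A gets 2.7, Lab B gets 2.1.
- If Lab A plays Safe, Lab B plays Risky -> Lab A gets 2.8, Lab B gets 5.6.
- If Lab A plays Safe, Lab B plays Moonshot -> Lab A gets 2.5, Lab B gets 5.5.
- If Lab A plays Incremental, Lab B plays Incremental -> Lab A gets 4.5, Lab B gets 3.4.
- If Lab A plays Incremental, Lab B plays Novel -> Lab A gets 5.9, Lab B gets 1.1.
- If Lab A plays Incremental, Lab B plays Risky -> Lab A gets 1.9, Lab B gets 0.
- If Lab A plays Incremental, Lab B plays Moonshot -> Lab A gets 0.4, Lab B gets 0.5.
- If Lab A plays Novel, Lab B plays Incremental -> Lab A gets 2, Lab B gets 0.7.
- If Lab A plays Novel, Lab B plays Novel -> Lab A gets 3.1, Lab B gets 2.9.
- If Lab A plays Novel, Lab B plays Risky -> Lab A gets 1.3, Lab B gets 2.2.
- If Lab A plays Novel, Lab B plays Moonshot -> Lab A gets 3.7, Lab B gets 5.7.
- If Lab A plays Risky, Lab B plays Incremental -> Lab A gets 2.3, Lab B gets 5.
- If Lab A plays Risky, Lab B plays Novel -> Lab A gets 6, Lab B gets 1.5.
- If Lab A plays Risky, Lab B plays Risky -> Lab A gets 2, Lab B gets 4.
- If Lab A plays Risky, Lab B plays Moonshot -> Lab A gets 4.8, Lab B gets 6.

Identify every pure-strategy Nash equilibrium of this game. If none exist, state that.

For each strategy profile, look for a profitable unilateral deviation.
(Safe, Incremental): Lab A can switch to Incremental (2.6 → 4.5). Not NE.
(Safe, Novel): Lab A can switch to Incremental (2.7 → 5.9). Not NE.
(Safe, Risky): Lab A gets 2.8, best alternative 2; Lab B gets 5.6, best alternative 5.5. No profitable deviation — NE.
(Safe, Moonshot): Lab A can switch to Novel (2.5 → 3.7). Not NE.
(Incremental, Incremental): Lab A gets 4.5, best alternative 2.6; Lab B gets 3.4, best alternative 1.1. No profitable deviation — NE.
(Incremental, Novel): Lab A can switch to Risky (5.9 → 6). Not NE.
(Incremental, Risky): Lab A can switch to Safe (1.9 → 2.8). Not NE.
(Incremental, Moonshot): Lab A can switch to Safe (0.4 → 2.5). Not NE.
(Novel, Incremental): Lab A can switch to Safe (2 → 2.6). Not NE.
(Novel, Novel): Lab A can switch to Incremental (3.1 → 5.9). Not NE.
(Novel, Risky): Lab A can switch to Safe (1.3 → 2.8). Not NE.
(Novel, Moonshot): Lab A can switch to Risky (3.7 → 4.8). Not NE.
(Risky, Moonshot): Lab A gets 4.8, best alternative 3.7; Lab B gets 6, best alternative 5. No profitable deviation — NE.
(The remaining 3 profiles each have a profitable deviation by the same check.)

Pure-strategy Nash equilibria: (Safe, Risky) and (Incremental, Incremental) and (Risky, Moonshot)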